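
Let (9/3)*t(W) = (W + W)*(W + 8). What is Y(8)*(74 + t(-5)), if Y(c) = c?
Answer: 512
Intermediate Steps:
t(W) = 2*W*(8 + W)/3 (t(W) = ((W + W)*(W + 8))/3 = ((2*W)*(8 + W))/3 = (2*W*(8 + W))/3 = 2*W*(8 + W)/3)
Y(8)*(74 + t(-5)) = 8*(74 + (2/3)*(-5)*(8 - 5)) = 8*(74 + (2/3)*(-5)*3) = 8*(74 - 10) = 8*64 = 512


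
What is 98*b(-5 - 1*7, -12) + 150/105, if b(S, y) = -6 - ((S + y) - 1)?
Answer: 13044/7 ≈ 1863.4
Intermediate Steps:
b(S, y) = -5 - S - y (b(S, y) = -6 - (-1 + S + y) = -6 + (1 - S - y) = -5 - S - y)
98*b(-5 - 1*7, -12) + 150/105 = 98*(-5 - (-5 - 1*7) - 1*(-12)) + 150/105 = 98*(-5 - (-5 - 7) + 12) + 150*(1/105) = 98*(-5 - 1*(-12) + 12) + 10/7 = 98*(-5 + 12 + 12) + 10/7 = 98*19 + 10/7 = 1862 + 10/7 = 13044/7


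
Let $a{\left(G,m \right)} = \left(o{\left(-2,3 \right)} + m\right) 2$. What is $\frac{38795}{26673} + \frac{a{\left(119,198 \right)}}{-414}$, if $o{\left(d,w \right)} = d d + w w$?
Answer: $\frac{800854}{1840437} \approx 0.43514$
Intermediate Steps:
$o{\left(d,w \right)} = d^{2} + w^{2}$
$a{\left(G,m \right)} = 26 + 2 m$ ($a{\left(G,m \right)} = \left(\left(\left(-2\right)^{2} + 3^{2}\right) + m\right) 2 = \left(\left(4 + 9\right) + m\right) 2 = \left(13 + m\right) 2 = 26 + 2 m$)
$\frac{38795}{26673} + \frac{a{\left(119,198 \right)}}{-414} = \frac{38795}{26673} + \frac{26 + 2 \cdot 198}{-414} = 38795 \cdot \frac{1}{26673} + \left(26 + 396\right) \left(- \frac{1}{414}\right) = \frac{38795}{26673} + 422 \left(- \frac{1}{414}\right) = \frac{38795}{26673} - \frac{211}{207} = \frac{800854}{1840437}$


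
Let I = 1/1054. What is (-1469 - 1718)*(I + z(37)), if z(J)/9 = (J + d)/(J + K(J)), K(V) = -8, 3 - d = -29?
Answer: -2086092281/30566 ≈ -68249.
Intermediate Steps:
d = 32 (d = 3 - 1*(-29) = 3 + 29 = 32)
z(J) = 9*(32 + J)/(-8 + J) (z(J) = 9*((J + 32)/(J - 8)) = 9*((32 + J)/(-8 + J)) = 9*(32 + J)/(-8 + J))
I = 1/1054 ≈ 0.00094877
(-1469 - 1718)*(I + z(37)) = (-1469 - 1718)*(1/1054 + 9*(32 + 37)/(-8 + 37)) = -3187*(1/1054 + 9*69/29) = -3187*(1/1054 + 9*(1/29)*69) = -3187*(1/1054 + 621/29) = -3187*654563/30566 = -2086092281/30566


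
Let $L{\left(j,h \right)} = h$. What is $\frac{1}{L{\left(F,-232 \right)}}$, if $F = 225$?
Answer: $- \frac{1}{232} \approx -0.0043103$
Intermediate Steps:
$\frac{1}{L{\left(F,-232 \right)}} = \frac{1}{-232} = - \frac{1}{232}$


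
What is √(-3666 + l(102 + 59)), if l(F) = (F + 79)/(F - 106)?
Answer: 7*I*√9042/11 ≈ 60.511*I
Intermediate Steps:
l(F) = (79 + F)/(-106 + F)
√(-3666 + l(102 + 59)) = √(-3666 + (79 + (102 + 59))/(-106 + (102 + 59))) = √(-3666 + (79 + 161)/(-106 + 161)) = √(-3666 + 240/55) = √(-3666 + (1/55)*240) = √(-3666 + 48/11) = √(-40278/11) = 7*I*√9042/11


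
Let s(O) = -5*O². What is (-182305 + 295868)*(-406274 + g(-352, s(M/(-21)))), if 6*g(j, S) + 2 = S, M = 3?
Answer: -13564493810017/294 ≈ -4.6138e+10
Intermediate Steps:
g(j, S) = -⅓ + S/6
(-182305 + 295868)*(-406274 + g(-352, s(M/(-21)))) = (-182305 + 295868)*(-406274 + (-⅓ + (-5*(3/(-21))²)/6)) = 113563*(-406274 + (-⅓ + (-5*(3*(-1/21))²)/6)) = 113563*(-406274 + (-⅓ + (-5*(-⅐)²)/6)) = 113563*(-406274 + (-⅓ + (-5*1/49)/6)) = 113563*(-406274 + (-⅓ + (⅙)*(-5/49))) = 113563*(-406274 + (-⅓ - 5/294)) = 113563*(-406274 - 103/294) = 113563*(-119444659/294) = -13564493810017/294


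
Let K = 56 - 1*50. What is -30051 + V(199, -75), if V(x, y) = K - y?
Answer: -29970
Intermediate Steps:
K = 6 (K = 56 - 50 = 6)
V(x, y) = 6 - y
-30051 + V(199, -75) = -30051 + (6 - 1*(-75)) = -30051 + (6 + 75) = -30051 + 81 = -29970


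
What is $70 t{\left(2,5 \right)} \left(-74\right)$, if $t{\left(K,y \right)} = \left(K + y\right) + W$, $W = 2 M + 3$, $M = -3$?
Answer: $-20720$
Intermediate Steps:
$W = -3$ ($W = 2 \left(-3\right) + 3 = -6 + 3 = -3$)
$t{\left(K,y \right)} = -3 + K + y$ ($t{\left(K,y \right)} = \left(K + y\right) - 3 = -3 + K + y$)
$70 t{\left(2,5 \right)} \left(-74\right) = 70 \left(-3 + 2 + 5\right) \left(-74\right) = 70 \cdot 4 \left(-74\right) = 280 \left(-74\right) = -20720$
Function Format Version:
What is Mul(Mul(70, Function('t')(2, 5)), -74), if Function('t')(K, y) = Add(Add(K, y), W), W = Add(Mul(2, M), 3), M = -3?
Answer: -20720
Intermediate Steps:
W = -3 (W = Add(Mul(2, -3), 3) = Add(-6, 3) = -3)
Function('t')(K, y) = Add(-3, K, y) (Function('t')(K, y) = Add(Add(K, y), -3) = Add(-3, K, y))
Mul(Mul(70, Function('t')(2, 5)), -74) = Mul(Mul(70, Add(-3, 2, 5)), -74) = Mul(Mul(70, 4), -74) = Mul(280, -74) = -20720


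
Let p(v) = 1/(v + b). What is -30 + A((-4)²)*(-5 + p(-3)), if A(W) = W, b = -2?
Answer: -566/5 ≈ -113.20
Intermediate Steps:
p(v) = 1/(-2 + v) (p(v) = 1/(v - 2) = 1/(-2 + v))
-30 + A((-4)²)*(-5 + p(-3)) = -30 + (-4)²*(-5 + 1/(-2 - 3)) = -30 + 16*(-5 + 1/(-5)) = -30 + 16*(-5 - ⅕) = -30 + 16*(-26/5) = -30 - 416/5 = -566/5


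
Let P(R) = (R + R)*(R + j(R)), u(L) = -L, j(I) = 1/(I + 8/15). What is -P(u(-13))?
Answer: -69004/203 ≈ -339.92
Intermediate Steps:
j(I) = 1/(8/15 + I) (j(I) = 1/(I + 8*(1/15)) = 1/(I + 8/15) = 1/(8/15 + I))
P(R) = 2*R*(R + 15/(8 + 15*R)) (P(R) = (R + R)*(R + 15/(8 + 15*R)) = (2*R)*(R + 15/(8 + 15*R)) = 2*R*(R + 15/(8 + 15*R)))
-P(u(-13)) = -2*(-1*(-13))*(15 + (-1*(-13))*(8 + 15*(-1*(-13))))/(8 + 15*(-1*(-13))) = -2*13*(15 + 13*(8 + 15*13))/(8 + 15*13) = -2*13*(15 + 13*(8 + 195))/(8 + 195) = -2*13*(15 + 13*203)/203 = -2*13*(15 + 2639)/203 = -2*13*2654/203 = -1*69004/203 = -69004/203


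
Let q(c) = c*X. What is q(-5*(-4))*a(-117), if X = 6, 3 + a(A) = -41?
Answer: -5280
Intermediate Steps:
a(A) = -44 (a(A) = -3 - 41 = -44)
q(c) = 6*c (q(c) = c*6 = 6*c)
q(-5*(-4))*a(-117) = (6*(-5*(-4)))*(-44) = (6*20)*(-44) = 120*(-44) = -5280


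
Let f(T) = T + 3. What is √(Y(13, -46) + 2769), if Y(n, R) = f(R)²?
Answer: √4618 ≈ 67.956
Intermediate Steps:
f(T) = 3 + T
Y(n, R) = (3 + R)²
√(Y(13, -46) + 2769) = √((3 - 46)² + 2769) = √((-43)² + 2769) = √(1849 + 2769) = √4618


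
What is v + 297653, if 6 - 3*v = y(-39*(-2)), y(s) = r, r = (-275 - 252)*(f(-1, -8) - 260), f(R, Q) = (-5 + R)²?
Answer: 774917/3 ≈ 2.5831e+5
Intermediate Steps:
r = 118048 (r = (-275 - 252)*((-5 - 1)² - 260) = -527*((-6)² - 260) = -527*(36 - 260) = -527*(-224) = 118048)
y(s) = 118048
v = -118042/3 (v = 2 - ⅓*118048 = 2 - 118048/3 = -118042/3 ≈ -39347.)
v + 297653 = -118042/3 + 297653 = 774917/3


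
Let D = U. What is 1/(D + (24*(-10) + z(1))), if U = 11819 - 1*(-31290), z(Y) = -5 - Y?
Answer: 1/42863 ≈ 2.3330e-5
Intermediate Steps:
U = 43109 (U = 11819 + 31290 = 43109)
D = 43109
1/(D + (24*(-10) + z(1))) = 1/(43109 + (24*(-10) + (-5 - 1*1))) = 1/(43109 + (-240 + (-5 - 1))) = 1/(43109 + (-240 - 6)) = 1/(43109 - 246) = 1/42863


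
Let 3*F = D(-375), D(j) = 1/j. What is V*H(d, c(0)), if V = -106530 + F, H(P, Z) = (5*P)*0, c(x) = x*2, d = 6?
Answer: 0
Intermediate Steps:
c(x) = 2*x
F = -1/1125 (F = (⅓)/(-375) = (⅓)*(-1/375) = -1/1125 ≈ -0.00088889)
H(P, Z) = 0
V = -119846251/1125 (V = -106530 - 1/1125 = -119846251/1125 ≈ -1.0653e+5)
V*H(d, c(0)) = -119846251/1125*0 = 0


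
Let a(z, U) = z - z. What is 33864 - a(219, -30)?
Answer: 33864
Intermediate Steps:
a(z, U) = 0
33864 - a(219, -30) = 33864 - 1*0 = 33864 + 0 = 33864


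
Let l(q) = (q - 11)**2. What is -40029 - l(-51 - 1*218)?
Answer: -118429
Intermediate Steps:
l(q) = (-11 + q)**2
-40029 - l(-51 - 1*218) = -40029 - (-11 + (-51 - 1*218))**2 = -40029 - (-11 + (-51 - 218))**2 = -40029 - (-11 - 269)**2 = -40029 - 1*(-280)**2 = -40029 - 1*78400 = -40029 - 78400 = -118429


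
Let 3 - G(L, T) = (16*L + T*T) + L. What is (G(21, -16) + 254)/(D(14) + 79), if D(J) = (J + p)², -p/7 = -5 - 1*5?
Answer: -356/7135 ≈ -0.049895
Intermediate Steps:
p = 70 (p = -7*(-5 - 1*5) = -7*(-5 - 5) = -7*(-10) = 70)
G(L, T) = 3 - T² - 17*L (G(L, T) = 3 - ((16*L + T*T) + L) = 3 - ((16*L + T²) + L) = 3 - ((T² + 16*L) + L) = 3 - (T² + 17*L) = 3 + (-T² - 17*L) = 3 - T² - 17*L)
D(J) = (70 + J)² (D(J) = (J + 70)² = (70 + J)²)
(G(21, -16) + 254)/(D(14) + 79) = ((3 - 1*(-16)² - 17*21) + 254)/((70 + 14)² + 79) = ((3 - 1*256 - 357) + 254)/(84² + 79) = ((3 - 256 - 357) + 254)/(7056 + 79) = (-610 + 254)/7135 = -356*1/7135 = -356/7135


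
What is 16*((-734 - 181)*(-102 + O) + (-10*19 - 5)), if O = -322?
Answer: 6204240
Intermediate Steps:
16*((-734 - 181)*(-102 + O) + (-10*19 - 5)) = 16*((-734 - 181)*(-102 - 322) + (-10*19 - 5)) = 16*(-915*(-424) + (-190 - 5)) = 16*(387960 - 195) = 16*387765 = 6204240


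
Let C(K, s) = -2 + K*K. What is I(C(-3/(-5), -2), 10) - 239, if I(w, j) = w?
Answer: -6016/25 ≈ -240.64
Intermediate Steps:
C(K, s) = -2 + K²
I(C(-3/(-5), -2), 10) - 239 = (-2 + (-3/(-5))²) - 239 = (-2 + (-3*(-⅕))²) - 239 = (-2 + (⅗)²) - 239 = (-2 + 9/25) - 239 = -41/25 - 239 = -6016/25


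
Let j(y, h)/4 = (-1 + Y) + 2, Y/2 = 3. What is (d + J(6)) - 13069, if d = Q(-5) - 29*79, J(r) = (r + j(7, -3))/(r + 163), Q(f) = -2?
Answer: -2596144/169 ≈ -15362.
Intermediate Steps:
Y = 6 (Y = 2*3 = 6)
j(y, h) = 28 (j(y, h) = 4*((-1 + 6) + 2) = 4*(5 + 2) = 4*7 = 28)
J(r) = (28 + r)/(163 + r) (J(r) = (r + 28)/(r + 163) = (28 + r)/(163 + r))
d = -2293 (d = -2 - 29*79 = -2 - 2291 = -2293)
(d + J(6)) - 13069 = (-2293 + (28 + 6)/(163 + 6)) - 13069 = (-2293 + 34/169) - 13069 = -387483/169 - 13069 = -2596144/169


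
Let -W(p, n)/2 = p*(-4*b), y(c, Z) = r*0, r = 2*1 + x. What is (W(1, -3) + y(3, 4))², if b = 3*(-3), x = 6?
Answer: 5184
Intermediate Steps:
r = 8 (r = 2*1 + 6 = 2 + 6 = 8)
b = -9
y(c, Z) = 0 (y(c, Z) = 8*0 = 0)
W(p, n) = -72*p (W(p, n) = -2*p*(-4*(-9)) = -2*p*36 = -72*p)
(W(1, -3) + y(3, 4))² = (-72*1 + 0)² = (-72 + 0)² = (-72)² = 5184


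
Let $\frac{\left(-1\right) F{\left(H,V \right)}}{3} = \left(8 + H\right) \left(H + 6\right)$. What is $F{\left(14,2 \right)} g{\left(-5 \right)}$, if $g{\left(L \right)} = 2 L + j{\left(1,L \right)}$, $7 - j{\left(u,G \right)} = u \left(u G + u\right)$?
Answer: $-1320$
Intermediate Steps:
$j{\left(u,G \right)} = 7 - u \left(u + G u\right)$ ($j{\left(u,G \right)} = 7 - u \left(u G + u\right) = 7 - u \left(G u + u\right) = 7 - u \left(u + G u\right)$)
$F{\left(H,V \right)} = - 3 \left(6 + H\right) \left(8 + H\right)$ ($F{\left(H,V \right)} = - 3 \left(8 + H\right) \left(H + 6\right) = - 3 \left(8 + H\right) \left(6 + H\right) = - 3 \left(6 + H\right) \left(8 + H\right)$)
$g{\left(L \right)} = 6 + L$ ($g{\left(L \right)} = 2 L - \left(-6 + L 1^{2}\right) = 2 L - \left(-6 + L 1\right) = 2 L - \left(-6 + L\right) = 6 + L$)
$F{\left(14,2 \right)} g{\left(-5 \right)} = \left(-144 - 588 - 3 \cdot 14^{2}\right) \left(6 - 5\right) = \left(-144 - 588 - 588\right) 1 = \left(-1320\right) 1 = -1320$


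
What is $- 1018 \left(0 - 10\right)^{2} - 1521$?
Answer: $-103321$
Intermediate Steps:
$- 1018 \left(0 - 10\right)^{2} - 1521 = - 1018 \left(-10\right)^{2} - 1521 = \left(-1018\right) 100 - 1521 = -101800 - 1521 = -103321$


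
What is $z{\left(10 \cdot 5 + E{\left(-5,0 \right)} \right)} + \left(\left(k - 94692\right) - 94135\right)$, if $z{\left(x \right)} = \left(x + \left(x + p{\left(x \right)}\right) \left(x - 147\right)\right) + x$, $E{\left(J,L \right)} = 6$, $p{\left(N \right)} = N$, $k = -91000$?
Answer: $-289907$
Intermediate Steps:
$z{\left(x \right)} = 2 x + 2 x \left(-147 + x\right)$ ($z{\left(x \right)} = \left(x + \left(x + x\right) \left(x - 147\right)\right) + x = \left(x + 2 x \left(-147 + x\right)\right) + x = 2 x + 2 x \left(-147 + x\right)$)
$z{\left(10 \cdot 5 + E{\left(-5,0 \right)} \right)} + \left(\left(k - 94692\right) - 94135\right) = 2 \left(10 \cdot 5 + 6\right) \left(-146 + \left(10 \cdot 5 + 6\right)\right) - 279827 = 2 \left(50 + 6\right) \left(-146 + \left(50 + 6\right)\right) - 279827 = 2 \cdot 56 \left(-146 + 56\right) - 279827 = 2 \cdot 56 \left(-90\right) - 279827 = -10080 - 279827 = -289907$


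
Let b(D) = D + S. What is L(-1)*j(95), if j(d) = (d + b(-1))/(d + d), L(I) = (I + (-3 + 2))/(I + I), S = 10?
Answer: 52/95 ≈ 0.54737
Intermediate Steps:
b(D) = 10 + D (b(D) = D + 10 = 10 + D)
L(I) = (-1 + I)/(2*I) (L(I) = (I - 1)/((2*I)) = (-1 + I)*(1/(2*I)) = (-1 + I)/(2*I))
j(d) = (9 + d)/(2*d) (j(d) = (d + (10 - 1))/(d + d) = (d + 9)/((2*d)) = (9 + d)*(1/(2*d)) = (9 + d)/(2*d))
L(-1)*j(95) = ((½)*(-1 - 1)/(-1))*((½)*(9 + 95)/95) = ((½)*(-1)*(-2))*((½)*(1/95)*104) = 1*(52/95) = 52/95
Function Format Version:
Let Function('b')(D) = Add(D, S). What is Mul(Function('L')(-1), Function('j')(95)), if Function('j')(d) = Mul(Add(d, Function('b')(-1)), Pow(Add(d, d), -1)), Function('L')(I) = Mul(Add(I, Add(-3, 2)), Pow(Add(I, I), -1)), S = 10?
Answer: Rational(52, 95) ≈ 0.54737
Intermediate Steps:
Function('b')(D) = Add(10, D) (Function('b')(D) = Add(D, 10) = Add(10, D))
Function('L')(I) = Mul(Rational(1, 2), Pow(I, -1), Add(-1, I)) (Function('L')(I) = Mul(Add(I, -1), Pow(Mul(2, I), -1)) = Mul(Add(-1, I), Mul(Rational(1, 2), Pow(I, -1))) = Mul(Rational(1, 2), Pow(I, -1), Add(-1, I)))
Function('j')(d) = Mul(Rational(1, 2), Pow(d, -1), Add(9, d)) (Function('j')(d) = Mul(Add(d, Add(10, -1)), Pow(Add(d, d), -1)) = Mul(Add(d, 9), Pow(Mul(2, d), -1)) = Mul(Add(9, d), Mul(Rational(1, 2), Pow(d, -1))) = Mul(Rational(1, 2), Pow(d, -1), Add(9, d)))
Mul(Function('L')(-1), Function('j')(95)) = Mul(Mul(Rational(1, 2), Pow(-1, -1), Add(-1, -1)), Mul(Rational(1, 2), Pow(95, -1), Add(9, 95))) = Mul(Mul(Rational(1, 2), -1, -2), Mul(Rational(1, 2), Rational(1, 95), 104)) = Mul(1, Rational(52, 95)) = Rational(52, 95)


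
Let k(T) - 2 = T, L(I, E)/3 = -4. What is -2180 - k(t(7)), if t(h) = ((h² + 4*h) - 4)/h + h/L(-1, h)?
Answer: -184115/84 ≈ -2191.8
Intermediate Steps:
L(I, E) = -12 (L(I, E) = 3*(-4) = -12)
t(h) = -h/12 + (-4 + h² + 4*h)/h (t(h) = ((h² + 4*h) - 4)/h + h/(-12) = (-4 + h² + 4*h)/h + h*(-1/12) = (-4 + h² + 4*h)/h - h/12 = -h/12 + (-4 + h² + 4*h)/h)
k(T) = 2 + T
-2180 - k(t(7)) = -2180 - (2 + (4 - 4/7 + (11/12)*7)) = -2180 - (2 + (4 - 4*⅐ + 77/12)) = -2180 - (2 + (4 - 4/7 + 77/12)) = -2180 - (2 + 827/84) = -2180 - 1*995/84 = -2180 - 995/84 = -184115/84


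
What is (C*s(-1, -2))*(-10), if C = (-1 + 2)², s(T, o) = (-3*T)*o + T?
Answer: 70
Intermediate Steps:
s(T, o) = T - 3*T*o (s(T, o) = -3*T*o + T = T - 3*T*o)
C = 1 (C = 1² = 1)
(C*s(-1, -2))*(-10) = (1*(-(1 - 3*(-2))))*(-10) = (1*(-(1 + 6)))*(-10) = (1*(-1*7))*(-10) = (1*(-7))*(-10) = -7*(-10) = 70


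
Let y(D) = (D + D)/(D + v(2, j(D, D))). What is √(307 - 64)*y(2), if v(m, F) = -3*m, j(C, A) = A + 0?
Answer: -9*√3 ≈ -15.588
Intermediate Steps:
j(C, A) = A
y(D) = 2*D/(-6 + D) (y(D) = (D + D)/(D - 3*2) = (2*D)/(D - 6) = (2*D)/(-6 + D) = 2*D/(-6 + D))
√(307 - 64)*y(2) = √(307 - 64)*(2*2/(-6 + 2)) = √243*(2*2/(-4)) = (9*√3)*(2*2*(-¼)) = (9*√3)*(-1) = -9*√3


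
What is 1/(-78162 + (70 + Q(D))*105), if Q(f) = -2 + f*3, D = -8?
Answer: -1/73542 ≈ -1.3598e-5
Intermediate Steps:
Q(f) = -2 + 3*f
1/(-78162 + (70 + Q(D))*105) = 1/(-78162 + (70 + (-2 + 3*(-8)))*105) = 1/(-78162 + (70 + (-2 - 24))*105) = 1/(-78162 + (70 - 26)*105) = 1/(-78162 + 44*105) = 1/(-78162 + 4620) = 1/(-73542) = -1/73542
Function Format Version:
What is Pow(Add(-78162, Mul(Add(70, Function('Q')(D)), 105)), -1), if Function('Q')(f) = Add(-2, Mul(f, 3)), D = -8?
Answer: Rational(-1, 73542) ≈ -1.3598e-5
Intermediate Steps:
Function('Q')(f) = Add(-2, Mul(3, f))
Pow(Add(-78162, Mul(Add(70, Function('Q')(D)), 105)), -1) = Pow(Add(-78162, Mul(Add(70, Add(-2, Mul(3, -8))), 105)), -1) = Pow(Add(-78162, Mul(Add(70, Add(-2, -24)), 105)), -1) = Pow(Add(-78162, Mul(Add(70, -26), 105)), -1) = Pow(Add(-78162, Mul(44, 105)), -1) = Pow(Add(-78162, 4620), -1) = Pow(-73542, -1) = Rational(-1, 73542)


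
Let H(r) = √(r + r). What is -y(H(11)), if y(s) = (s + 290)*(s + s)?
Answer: -44 - 580*√22 ≈ -2764.4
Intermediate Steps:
H(r) = √2*√r (H(r) = √(2*r) = √2*√r)
y(s) = 2*s*(290 + s) (y(s) = (290 + s)*(2*s) = 2*s*(290 + s))
-y(H(11)) = -2*√2*√11*(290 + √2*√11) = -2*√22*(290 + √22)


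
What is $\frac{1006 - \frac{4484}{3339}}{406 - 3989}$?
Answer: $- \frac{3354550}{11963637} \approx -0.2804$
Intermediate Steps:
$\frac{1006 - \frac{4484}{3339}}{406 - 3989} = \frac{1006 - \frac{4484}{3339}}{-3583} = \left(1006 - \frac{4484}{3339}\right) \left(- \frac{1}{3583}\right) = \frac{3354550}{3339} \left(- \frac{1}{3583}\right) = - \frac{3354550}{11963637}$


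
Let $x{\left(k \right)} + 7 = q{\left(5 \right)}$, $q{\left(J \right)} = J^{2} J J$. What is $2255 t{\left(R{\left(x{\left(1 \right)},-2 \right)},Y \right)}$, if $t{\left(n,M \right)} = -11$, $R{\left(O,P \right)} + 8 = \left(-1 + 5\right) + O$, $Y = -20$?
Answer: $-24805$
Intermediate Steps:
$q{\left(J \right)} = J^{4}$ ($q{\left(J \right)} = J^{3} J = J^{4}$)
$x{\left(k \right)} = 618$ ($x{\left(k \right)} = -7 + 5^{4} = -7 + 625 = 618$)
$R{\left(O,P \right)} = -4 + O$ ($R{\left(O,P \right)} = -8 + \left(\left(-1 + 5\right) + O\right) = -8 + \left(4 + O\right) = -4 + O$)
$2255 t{\left(R{\left(x{\left(1 \right)},-2 \right)},Y \right)} = 2255 \left(-11\right) = -24805$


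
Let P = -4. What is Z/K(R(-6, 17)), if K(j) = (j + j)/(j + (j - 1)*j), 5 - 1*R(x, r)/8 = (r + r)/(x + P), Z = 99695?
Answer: 3349752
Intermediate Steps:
R(x, r) = 40 - 16*r/(-4 + x) (R(x, r) = 40 - 8*(r + r)/(x - 4) = 40 - 8*2*r/(-4 + x) = 40 - 16*r/(-4 + x))
K(j) = 2*j/(j + j*(-1 + j)) (K(j) = (2*j)/(j + (-1 + j)*j) = (2*j)/(j + j*(-1 + j)) = 2*j/(j + j*(-1 + j)))
Z/K(R(-6, 17)) = 99695/((2/((8*(-20 - 2*17 + 5*(-6))/(-4 - 6))))) = 99695/((2/((8*(-20 - 34 - 30)/(-10))))) = 99695/((2/((8*(-1/10)*(-84))))) = 99695/((2/(336/5))) = 99695/((2*(5/336))) = 99695/(5/168) = 99695*(168/5) = 3349752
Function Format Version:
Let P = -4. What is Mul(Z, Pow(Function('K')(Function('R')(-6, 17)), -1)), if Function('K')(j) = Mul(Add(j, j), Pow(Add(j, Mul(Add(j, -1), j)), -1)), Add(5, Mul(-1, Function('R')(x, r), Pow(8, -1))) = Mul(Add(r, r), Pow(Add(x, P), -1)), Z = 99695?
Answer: 3349752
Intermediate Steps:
Function('R')(x, r) = Add(40, Mul(-16, r, Pow(Add(-4, x), -1))) (Function('R')(x, r) = Add(40, Mul(-8, Mul(Add(r, r), Pow(Add(x, -4), -1)))) = Add(40, Mul(-8, Mul(Mul(2, r), Pow(Add(-4, x), -1)))) = Add(40, Mul(-8, Mul(2, r, Pow(Add(-4, x), -1)))) = Add(40, Mul(-16, r, Pow(Add(-4, x), -1))))
Function('K')(j) = Mul(2, j, Pow(Add(j, Mul(j, Add(-1, j))), -1)) (Function('K')(j) = Mul(Mul(2, j), Pow(Add(j, Mul(Add(-1, j), j)), -1)) = Mul(Mul(2, j), Pow(Add(j, Mul(j, Add(-1, j))), -1)) = Mul(2, j, Pow(Add(j, Mul(j, Add(-1, j))), -1)))
Mul(Z, Pow(Function('K')(Function('R')(-6, 17)), -1)) = Mul(99695, Pow(Mul(2, Pow(Mul(8, Pow(Add(-4, -6), -1), Add(-20, Mul(-2, 17), Mul(5, -6))), -1)), -1)) = Mul(99695, Pow(Mul(2, Pow(Mul(8, Pow(-10, -1), Add(-20, -34, -30)), -1)), -1)) = Mul(99695, Pow(Mul(2, Pow(Mul(8, Rational(-1, 10), -84), -1)), -1)) = Mul(99695, Pow(Mul(2, Pow(Rational(336, 5), -1)), -1)) = Mul(99695, Pow(Mul(2, Rational(5, 336)), -1)) = Mul(99695, Pow(Rational(5, 168), -1)) = Mul(99695, Rational(168, 5)) = 3349752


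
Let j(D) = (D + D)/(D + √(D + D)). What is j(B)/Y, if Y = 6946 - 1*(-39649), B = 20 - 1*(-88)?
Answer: 108/2469535 - 6*√6/2469535 ≈ 3.7782e-5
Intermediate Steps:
B = 108 (B = 20 + 88 = 108)
j(D) = 2*D/(D + √2*√D) (j(D) = (2*D)/(D + √(2*D)) = (2*D)/(D + √2*√D) = 2*D/(D + √2*√D))
Y = 46595 (Y = 6946 + 39649 = 46595)
j(B)/Y = (2*108/(108 + √2*√108))/46595 = (2*108/(108 + √2*(6*√3)))*(1/46595) = (2*108/(108 + 6*√6))*(1/46595) = (216/(108 + 6*√6))*(1/46595) = 216/(46595*(108 + 6*√6))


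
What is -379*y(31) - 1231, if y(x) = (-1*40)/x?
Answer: -23001/31 ≈ -741.97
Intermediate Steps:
y(x) = -40/x
-379*y(31) - 1231 = -(-15160)/31 - 1231 = -379*(-40/31) - 1231 = 15160/31 - 1231 = -23001/31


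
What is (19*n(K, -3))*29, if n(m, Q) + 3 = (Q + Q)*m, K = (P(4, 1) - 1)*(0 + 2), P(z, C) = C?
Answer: -1653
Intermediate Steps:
K = 0 (K = (1 - 1)*(0 + 2) = 0*2 = 0)
n(m, Q) = -3 + 2*Q*m (n(m, Q) = -3 + (Q + Q)*m = -3 + (2*Q)*m = -3 + 2*Q*m)
(19*n(K, -3))*29 = (19*(-3 + 2*(-3)*0))*29 = (19*(-3 + 0))*29 = (19*(-3))*29 = -57*29 = -1653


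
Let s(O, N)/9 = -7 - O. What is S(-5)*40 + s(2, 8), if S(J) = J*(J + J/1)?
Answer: 1919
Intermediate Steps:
s(O, N) = -63 - 9*O (s(O, N) = 9*(-7 - O) = -63 - 9*O)
S(J) = 2*J**2 (S(J) = J*(J + J*1) = J*(J + J) = J*(2*J) = 2*J**2)
S(-5)*40 + s(2, 8) = (2*(-5)**2)*40 + (-63 - 9*2) = (2*25)*40 + (-63 - 18) = 50*40 - 81 = 2000 - 81 = 1919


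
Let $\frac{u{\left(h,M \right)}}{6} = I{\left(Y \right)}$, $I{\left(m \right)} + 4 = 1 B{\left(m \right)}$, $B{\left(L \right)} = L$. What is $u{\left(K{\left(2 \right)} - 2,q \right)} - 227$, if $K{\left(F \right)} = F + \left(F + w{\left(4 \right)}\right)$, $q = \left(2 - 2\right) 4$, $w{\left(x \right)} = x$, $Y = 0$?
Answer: $-251$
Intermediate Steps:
$q = 0$ ($q = 0 \cdot 4 = 0$)
$K{\left(F \right)} = 4 + 2 F$ ($K{\left(F \right)} = F + \left(F + 4\right) = F + \left(4 + F\right) = 4 + 2 F$)
$I{\left(m \right)} = -4 + m$ ($I{\left(m \right)} = -4 + 1 m = -4 + m$)
$u{\left(h,M \right)} = -24$ ($u{\left(h,M \right)} = 6 \left(-4 + 0\right) = 6 \left(-4\right) = -24$)
$u{\left(K{\left(2 \right)} - 2,q \right)} - 227 = -24 - 227 = -251$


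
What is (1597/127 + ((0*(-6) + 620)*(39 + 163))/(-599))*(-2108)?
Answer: 31512232716/76073 ≈ 4.1424e+5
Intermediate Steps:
(1597/127 + ((0*(-6) + 620)*(39 + 163))/(-599))*(-2108) = (1597*(1/127) + ((0 + 620)*202)*(-1/599))*(-2108) = (1597/127 + (620*202)*(-1/599))*(-2108) = (1597/127 + 125240*(-1/599))*(-2108) = (1597/127 - 125240/599)*(-2108) = -14948877/76073*(-2108) = 31512232716/76073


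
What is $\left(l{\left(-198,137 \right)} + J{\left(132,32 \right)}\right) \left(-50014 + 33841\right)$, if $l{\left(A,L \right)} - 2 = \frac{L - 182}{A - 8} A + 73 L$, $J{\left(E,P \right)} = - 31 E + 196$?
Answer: $- \frac{10101105918}{103} \approx -9.8069 \cdot 10^{7}$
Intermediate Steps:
$J{\left(E,P \right)} = 196 - 31 E$
$l{\left(A,L \right)} = 2 + 73 L + \frac{A \left(-182 + L\right)}{-8 + A}$ ($l{\left(A,L \right)} = 2 + \left(\frac{L - 182}{A - 8} A + 73 L\right) = 2 + \left(\frac{-182 + L}{-8 + A} A + 73 L\right) = 2 + \left(\frac{A \left(-182 + L\right)}{-8 + A} + 73 L\right) = 2 + \left(73 L + \frac{A \left(-182 + L\right)}{-8 + A}\right) = 2 + 73 L + \frac{A \left(-182 + L\right)}{-8 + A}$)
$\left(l{\left(-198,137 \right)} + J{\left(132,32 \right)}\right) \left(-50014 + 33841\right) = \left(\frac{2 \left(-8 - 40004 - -17820 + 37 \left(-198\right) 137\right)}{-8 - 198} + \left(196 - 4092\right)\right) \left(-50014 + 33841\right) = \left(\frac{2 \left(-8 - 40004 + 17820 - 1003662\right)}{-206} + \left(196 - 4092\right)\right) \left(-16173\right) = \left(2 \left(- \frac{1}{206}\right) \left(-1025854\right) - 3896\right) \left(-16173\right) = \left(\frac{1025854}{103} - 3896\right) \left(-16173\right) = \frac{624566}{103} \left(-16173\right) = - \frac{10101105918}{103}$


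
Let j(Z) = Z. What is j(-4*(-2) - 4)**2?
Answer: 16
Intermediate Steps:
j(-4*(-2) - 4)**2 = (-4*(-2) - 4)**2 = (8 - 4)**2 = 4**2 = 16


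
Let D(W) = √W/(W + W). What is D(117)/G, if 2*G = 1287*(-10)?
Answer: -√13/501930 ≈ -7.1834e-6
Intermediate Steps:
G = -6435 (G = (1287*(-10))/2 = (½)*(-12870) = -6435)
D(W) = 1/(2*√W) (D(W) = √W/((2*W)) = (1/(2*W))*√W = 1/(2*√W))
D(117)/G = (1/(2*√117))/(-6435) = ((√13/39)/2)*(-1/6435) = (√13/78)*(-1/6435) = -√13/501930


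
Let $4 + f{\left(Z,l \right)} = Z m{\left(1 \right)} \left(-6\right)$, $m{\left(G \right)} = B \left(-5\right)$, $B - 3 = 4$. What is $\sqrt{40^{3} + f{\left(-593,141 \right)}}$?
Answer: $3 i \sqrt{6726} \approx 246.04 i$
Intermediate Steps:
$B = 7$ ($B = 3 + 4 = 7$)
$m{\left(G \right)} = -35$ ($m{\left(G \right)} = 7 \left(-5\right) = -35$)
$f{\left(Z,l \right)} = -4 + 210 Z$ ($f{\left(Z,l \right)} = -4 + Z \left(-35\right) \left(-6\right) = -4 + - 35 Z \left(-6\right) = -4 + 210 Z$)
$\sqrt{40^{3} + f{\left(-593,141 \right)}} = \sqrt{40^{3} + \left(-4 + 210 \left(-593\right)\right)} = \sqrt{64000 - 124534} = \sqrt{-60534} = 3 i \sqrt{6726}$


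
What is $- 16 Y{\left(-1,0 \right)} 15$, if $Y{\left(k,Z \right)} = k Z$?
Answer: $0$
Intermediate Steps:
$Y{\left(k,Z \right)} = Z k$
$- 16 Y{\left(-1,0 \right)} 15 = - 16 \cdot 0 \left(-1\right) 15 = \left(-16\right) 0 \cdot 15 = 0 \cdot 15 = 0$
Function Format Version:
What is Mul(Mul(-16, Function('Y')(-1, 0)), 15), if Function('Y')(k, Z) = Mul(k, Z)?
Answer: 0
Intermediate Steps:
Function('Y')(k, Z) = Mul(Z, k)
Mul(Mul(-16, Function('Y')(-1, 0)), 15) = Mul(Mul(-16, Mul(0, -1)), 15) = Mul(Mul(-16, 0), 15) = Mul(0, 15) = 0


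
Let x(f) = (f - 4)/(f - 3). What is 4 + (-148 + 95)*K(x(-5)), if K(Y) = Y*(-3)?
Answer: 1463/8 ≈ 182.88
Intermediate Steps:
x(f) = (-4 + f)/(-3 + f)
K(Y) = -3*Y
4 + (-148 + 95)*K(x(-5)) = 4 + (-148 + 95)*(-3*(-4 - 5)/(-3 - 5)) = 4 - (-159)*-9/(-8) = 4 - (-159)*(-1/8*(-9)) = 4 - (-159)*9/8 = 4 - 53*(-27/8) = 4 + 1431/8 = 1463/8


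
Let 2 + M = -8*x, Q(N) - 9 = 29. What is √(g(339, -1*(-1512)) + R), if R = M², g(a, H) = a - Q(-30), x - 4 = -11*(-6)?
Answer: √316145 ≈ 562.27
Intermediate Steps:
x = 70 (x = 4 - 11*(-6) = 4 + 66 = 70)
Q(N) = 38 (Q(N) = 9 + 29 = 38)
M = -562 (M = -2 - 8*70 = -2 - 560 = -562)
g(a, H) = -38 + a (g(a, H) = a - 1*38 = a - 38 = -38 + a)
R = 315844 (R = (-562)² = 315844)
√(g(339, -1*(-1512)) + R) = √((-38 + 339) + 315844) = √(301 + 315844) = √316145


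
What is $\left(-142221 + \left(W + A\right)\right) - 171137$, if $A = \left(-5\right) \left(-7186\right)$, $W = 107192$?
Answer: $-170236$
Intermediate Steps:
$A = 35930$
$\left(-142221 + \left(W + A\right)\right) - 171137 = \left(-142221 + \left(107192 + 35930\right)\right) - 171137 = \left(-142221 + 143122\right) - 171137 = 901 - 171137 = -170236$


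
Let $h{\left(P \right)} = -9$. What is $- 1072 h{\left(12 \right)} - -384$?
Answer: $10032$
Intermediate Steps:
$- 1072 h{\left(12 \right)} - -384 = \left(-1072\right) \left(-9\right) - -384 = 9648 + \left(-287 + 671\right) = 9648 + 384 = 10032$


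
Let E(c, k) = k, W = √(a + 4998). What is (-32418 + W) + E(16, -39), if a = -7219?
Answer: -32457 + I*√2221 ≈ -32457.0 + 47.128*I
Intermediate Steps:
W = I*√2221 (W = √(-7219 + 4998) = √(-2221) = I*√2221 ≈ 47.128*I)
(-32418 + W) + E(16, -39) = (-32418 + I*√2221) - 39 = -32457 + I*√2221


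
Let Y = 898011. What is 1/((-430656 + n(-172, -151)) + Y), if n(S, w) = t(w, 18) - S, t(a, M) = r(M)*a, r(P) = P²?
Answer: 1/418603 ≈ 2.3889e-6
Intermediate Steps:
t(a, M) = a*M² (t(a, M) = M²*a = a*M²)
n(S, w) = -S + 324*w (n(S, w) = w*18² - S = w*324 - S = 324*w - S = -S + 324*w)
1/((-430656 + n(-172, -151)) + Y) = 1/((-430656 + (-1*(-172) + 324*(-151))) + 898011) = 1/((-430656 + (172 - 48924)) + 898011) = 1/((-430656 - 48752) + 898011) = 1/(-479408 + 898011) = 1/418603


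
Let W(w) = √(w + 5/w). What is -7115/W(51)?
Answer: -7115*√132906/2606 ≈ -995.34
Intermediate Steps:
-7115/W(51) = -7115/√(51 + 5/51) = -7115*√132906/2606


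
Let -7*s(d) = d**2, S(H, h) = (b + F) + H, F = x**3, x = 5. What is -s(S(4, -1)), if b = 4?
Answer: 2527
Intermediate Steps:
F = 125 (F = 5**3 = 125)
S(H, h) = 129 + H (S(H, h) = (4 + 125) + H = 129 + H)
s(d) = -d**2/7
-s(S(4, -1)) = -(-1)*(129 + 4)**2/7 = -(-1)*133**2/7 = -(-1)*17689/7 = -1*(-2527) = 2527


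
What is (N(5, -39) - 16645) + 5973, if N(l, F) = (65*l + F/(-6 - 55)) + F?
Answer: -633507/61 ≈ -10385.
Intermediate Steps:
N(l, F) = 65*l + 60*F/61 (N(l, F) = (65*l + F/(-61)) + F = (65*l - F/61) + F = 65*l + 60*F/61)
(N(5, -39) - 16645) + 5973 = ((65*5 + (60/61)*(-39)) - 16645) + 5973 = ((325 - 2340/61) - 16645) + 5973 = (17485/61 - 16645) + 5973 = -997860/61 + 5973 = -633507/61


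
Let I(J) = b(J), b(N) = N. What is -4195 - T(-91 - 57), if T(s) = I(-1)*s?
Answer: -4343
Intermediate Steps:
I(J) = J
T(s) = -s
-4195 - T(-91 - 57) = -4195 - (-1)*(-91 - 57) = -4195 - (-1)*(-148) = -4195 - 1*148 = -4195 - 148 = -4343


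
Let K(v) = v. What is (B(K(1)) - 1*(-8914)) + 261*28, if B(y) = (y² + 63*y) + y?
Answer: 16287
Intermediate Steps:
B(y) = y² + 64*y
(B(K(1)) - 1*(-8914)) + 261*28 = (1*(64 + 1) - 1*(-8914)) + 261*28 = (1*65 + 8914) + 7308 = (65 + 8914) + 7308 = 8979 + 7308 = 16287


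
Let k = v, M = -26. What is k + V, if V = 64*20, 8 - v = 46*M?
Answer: 2484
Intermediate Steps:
v = 1204 (v = 8 - 46*(-26) = 8 - 1*(-1196) = 8 + 1196 = 1204)
k = 1204
V = 1280
k + V = 1204 + 1280 = 2484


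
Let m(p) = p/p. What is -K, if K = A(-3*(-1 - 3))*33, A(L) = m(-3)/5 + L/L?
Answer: -198/5 ≈ -39.600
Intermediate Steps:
m(p) = 1
A(L) = 6/5 (A(L) = 1/5 + L/L = 1*(⅕) + 1 = ⅕ + 1 = 6/5)
K = 198/5 (K = (6/5)*33 = 198/5 ≈ 39.600)
-K = -1*198/5 = -198/5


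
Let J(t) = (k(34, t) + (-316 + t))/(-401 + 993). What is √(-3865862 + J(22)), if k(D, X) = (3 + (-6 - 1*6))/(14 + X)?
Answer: 3*I*√37634600949/296 ≈ 1966.2*I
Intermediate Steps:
k(D, X) = -9/(14 + X) (k(D, X) = (3 + (-6 - 6))/(14 + X) = (3 - 12)/(14 + X) = -9/(14 + X))
J(t) = -79/148 - 9/(592*(14 + t)) + t/592 (J(t) = (-9/(14 + t) + (-316 + t))/(-401 + 993) = (-316 + t - 9/(14 + t))/592 = (-316 + t - 9/(14 + t))*(1/592) = -79/148 - 9/(592*(14 + t)) + t/592)
√(-3865862 + J(22)) = √(-3865862 + (-9 + (-316 + 22)*(14 + 22))/(592*(14 + 22))) = √(-3865862 + (1/592)*(-9 - 294*36)/36) = √(-3865862 + (1/592)*(1/36)*(-9 - 10584)) = √(-3865862 + (1/592)*(1/36)*(-10593)) = √(-3865862 - 1177/2368) = √(-9154362393/2368) = 3*I*√37634600949/296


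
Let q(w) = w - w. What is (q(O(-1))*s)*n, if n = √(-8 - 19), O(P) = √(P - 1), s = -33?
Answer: 0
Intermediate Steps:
O(P) = √(-1 + P)
q(w) = 0
n = 3*I*√3 (n = √(-27) = 3*I*√3 ≈ 5.1962*I)
(q(O(-1))*s)*n = (0*(-33))*(3*I*√3) = 0*(3*I*√3) = 0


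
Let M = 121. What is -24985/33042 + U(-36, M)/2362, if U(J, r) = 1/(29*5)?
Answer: -2139269902/2829138645 ≈ -0.75616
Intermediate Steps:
U(J, r) = 1/145
-24985/33042 + U(-36, M)/2362 = -24985/33042 + (1/145)/2362 = -24985*1/33042 + (1/145)*(1/2362) = -24985/33042 + 1/342490 = -2139269902/2829138645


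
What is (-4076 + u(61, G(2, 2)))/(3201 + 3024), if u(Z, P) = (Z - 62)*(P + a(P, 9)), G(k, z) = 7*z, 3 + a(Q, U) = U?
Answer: -4096/6225 ≈ -0.65799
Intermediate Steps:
a(Q, U) = -3 + U
u(Z, P) = (-62 + Z)*(6 + P) (u(Z, P) = (Z - 62)*(P + (-3 + 9)) = (-62 + Z)*(P + 6) = (-62 + Z)*(6 + P))
(-4076 + u(61, G(2, 2)))/(3201 + 3024) = (-4076 + (-372 - 434*2 + 6*61 + (7*2)*61))/(3201 + 3024) = (-4076 + (-372 - 62*14 + 366 + 14*61))/6225 = (-4076 + (-372 - 868 + 366 + 854))*(1/6225) = (-4076 - 20)*(1/6225) = -4096*1/6225 = -4096/6225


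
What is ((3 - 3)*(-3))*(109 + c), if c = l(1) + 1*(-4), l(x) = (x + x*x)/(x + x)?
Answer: 0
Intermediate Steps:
l(x) = (x + x**2)/(2*x) (l(x) = (x + x**2)/((2*x)) = (x + x**2)*(1/(2*x)) = (x + x**2)/(2*x))
c = -3 (c = (1/2 + (1/2)*1) + 1*(-4) = (1/2 + 1/2) - 4 = 1 - 4 = -3)
((3 - 3)*(-3))*(109 + c) = ((3 - 3)*(-3))*(109 - 3) = (0*(-3))*106 = 0*106 = 0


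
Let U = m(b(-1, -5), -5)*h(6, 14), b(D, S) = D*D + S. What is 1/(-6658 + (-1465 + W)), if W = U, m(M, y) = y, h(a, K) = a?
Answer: -1/8153 ≈ -0.00012265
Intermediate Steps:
b(D, S) = S + D² (b(D, S) = D² + S = S + D²)
U = -30 (U = -5*6 = -30)
W = -30
1/(-6658 + (-1465 + W)) = 1/(-6658 + (-1465 - 30)) = 1/(-6658 - 1495) = 1/(-8153) = -1/8153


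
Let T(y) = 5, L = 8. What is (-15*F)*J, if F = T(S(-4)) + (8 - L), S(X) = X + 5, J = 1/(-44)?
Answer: 75/44 ≈ 1.7045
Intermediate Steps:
J = -1/44 ≈ -0.022727
S(X) = 5 + X
F = 5 (F = 5 + (8 - 1*8) = 5 + (8 - 8) = 5 + 0 = 5)
(-15*F)*J = -15*5*(-1/44) = -75*(-1/44) = 75/44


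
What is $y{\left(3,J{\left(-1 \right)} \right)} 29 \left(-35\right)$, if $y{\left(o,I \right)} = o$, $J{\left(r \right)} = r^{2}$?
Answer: $-3045$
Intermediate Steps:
$y{\left(3,J{\left(-1 \right)} \right)} 29 \left(-35\right) = 3 \cdot 29 \left(-35\right) = 87 \left(-35\right) = -3045$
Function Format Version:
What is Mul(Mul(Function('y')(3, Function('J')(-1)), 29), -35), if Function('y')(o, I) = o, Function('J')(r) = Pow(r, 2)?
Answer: -3045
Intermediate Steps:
Mul(Mul(Function('y')(3, Function('J')(-1)), 29), -35) = Mul(Mul(3, 29), -35) = Mul(87, -35) = -3045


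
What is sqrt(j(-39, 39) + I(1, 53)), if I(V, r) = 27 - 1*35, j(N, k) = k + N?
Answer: 2*I*sqrt(2) ≈ 2.8284*I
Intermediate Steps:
j(N, k) = N + k
I(V, r) = -8 (I(V, r) = 27 - 35 = -8)
sqrt(j(-39, 39) + I(1, 53)) = sqrt((-39 + 39) - 8) = sqrt(0 - 8) = sqrt(-8) = 2*I*sqrt(2)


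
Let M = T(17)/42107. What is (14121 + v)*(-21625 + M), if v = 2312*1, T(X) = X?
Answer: -14963295878514/42107 ≈ -3.5536e+8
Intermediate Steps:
v = 2312
M = 17/42107 ≈ 0.00040373
(14121 + v)*(-21625 + M) = (14121 + 2312)*(-21625 + 17/42107) = 16433*(-910563858/42107) = -14963295878514/42107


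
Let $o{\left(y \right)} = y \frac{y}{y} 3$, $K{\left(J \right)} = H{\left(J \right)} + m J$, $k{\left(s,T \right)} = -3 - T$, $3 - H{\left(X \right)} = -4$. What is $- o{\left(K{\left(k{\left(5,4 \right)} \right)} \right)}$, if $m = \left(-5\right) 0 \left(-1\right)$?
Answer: $-21$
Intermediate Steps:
$H{\left(X \right)} = 7$ ($H{\left(X \right)} = 3 - -4 = 3 + 4 = 7$)
$m = 0$ ($m = 0 \left(-1\right) = 0$)
$K{\left(J \right)} = 7$ ($K{\left(J \right)} = 7 + 0 J = 7 + 0 = 7$)
$o{\left(y \right)} = 3 y$ ($o{\left(y \right)} = y 1 \cdot 3 = y 3 = 3 y$)
$- o{\left(K{\left(k{\left(5,4 \right)} \right)} \right)} = - 3 \cdot 7 = \left(-1\right) 21 = -21$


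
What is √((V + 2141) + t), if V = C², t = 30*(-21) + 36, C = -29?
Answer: 2*√597 ≈ 48.867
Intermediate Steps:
t = -594 (t = -630 + 36 = -594)
V = 841 (V = (-29)² = 841)
√((V + 2141) + t) = √((841 + 2141) - 594) = √(2982 - 594) = √2388 = 2*√597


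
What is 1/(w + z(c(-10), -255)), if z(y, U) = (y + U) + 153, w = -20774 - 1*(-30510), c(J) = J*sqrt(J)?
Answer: 4817/46407478 + 5*I*sqrt(10)/46407478 ≈ 0.0001038 + 3.4071e-7*I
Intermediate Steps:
c(J) = J**(3/2)
w = 9736 (w = -20774 + 30510 = 9736)
z(y, U) = 153 + U + y (z(y, U) = (U + y) + 153 = 153 + U + y)
1/(w + z(c(-10), -255)) = 1/(9736 + (153 - 255 + (-10)**(3/2))) = 1/(9736 + (153 - 255 - 10*I*sqrt(10))) = 1/(9736 + (-102 - 10*I*sqrt(10))) = 1/(9634 - 10*I*sqrt(10))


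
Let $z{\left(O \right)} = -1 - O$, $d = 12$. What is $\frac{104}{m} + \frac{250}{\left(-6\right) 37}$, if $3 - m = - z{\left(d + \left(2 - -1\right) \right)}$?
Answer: $- \frac{1013}{111} \approx -9.1261$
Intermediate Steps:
$m = -13$ ($m = 3 - - (-1 - \left(12 + \left(2 - -1\right)\right)) = 3 - - (-1 - \left(12 + \left(2 + 1\right)\right)) = 3 - - (-1 - \left(12 + 3\right)) = 3 - - (-1 - 15) = 3 - \left(-1\right) \left(-16\right) = 3 - 16 = -13$)
$\frac{104}{m} + \frac{250}{\left(-6\right) 37} = \frac{104}{-13} + \frac{250}{\left(-6\right) 37} = 104 \left(- \frac{1}{13}\right) + \frac{250}{-222} = -8 + 250 \left(- \frac{1}{222}\right) = -8 - \frac{125}{111} = - \frac{1013}{111}$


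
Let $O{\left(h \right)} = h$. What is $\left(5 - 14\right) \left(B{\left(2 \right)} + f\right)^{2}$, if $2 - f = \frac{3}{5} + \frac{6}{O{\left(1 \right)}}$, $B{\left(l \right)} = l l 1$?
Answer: $- \frac{81}{25} \approx -3.24$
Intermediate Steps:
$B{\left(l \right)} = l^{2}$ ($B{\left(l \right)} = l^{2} \cdot 1 = l^{2}$)
$f = - \frac{23}{5}$ ($f = 2 - \left(\frac{3}{5} + \frac{6}{1}\right) = 2 - \left(3 \cdot \frac{1}{5} + 6 \cdot 1\right) = 2 - \left(\frac{3}{5} + 6\right) = 2 - \frac{33}{5} = - \frac{23}{5} \approx -4.6$)
$\left(5 - 14\right) \left(B{\left(2 \right)} + f\right)^{2} = \left(5 - 14\right) \left(2^{2} - \frac{23}{5}\right)^{2} = - 9 \left(4 - \frac{23}{5}\right)^{2} = - 9 \left(- \frac{3}{5}\right)^{2} = \left(-9\right) \frac{9}{25} = - \frac{81}{25}$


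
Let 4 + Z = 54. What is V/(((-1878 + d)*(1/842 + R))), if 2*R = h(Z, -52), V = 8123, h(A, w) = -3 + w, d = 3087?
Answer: -3419783/13996593 ≈ -0.24433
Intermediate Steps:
Z = 50 (Z = -4 + 54 = 50)
R = -55/2 (R = (-3 - 52)/2 = (½)*(-55) = -55/2 ≈ -27.500)
V/(((-1878 + d)*(1/842 + R))) = 8123/(((-1878 + 3087)*(1/842 - 55/2))) = 8123/((1209*(1/842 - 55/2))) = 8123/((1209*(-11577/421))) = 8123/(-13996593/421) = 8123*(-421/13996593) = -3419783/13996593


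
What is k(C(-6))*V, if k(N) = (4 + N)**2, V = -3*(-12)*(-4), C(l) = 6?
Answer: -14400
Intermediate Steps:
V = -144 (V = 36*(-4) = -144)
k(C(-6))*V = (4 + 6)**2*(-144) = 10**2*(-144) = 100*(-144) = -14400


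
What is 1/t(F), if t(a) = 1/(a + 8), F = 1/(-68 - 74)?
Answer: 1135/142 ≈ 7.9930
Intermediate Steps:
F = -1/142 (F = 1/(-142) = -1/142 ≈ -0.0070423)
t(a) = 1/(8 + a)
1/t(F) = 1/(1/(8 - 1/142)) = 1/(1/(1135/142)) = 1/(142/1135) = 1135/142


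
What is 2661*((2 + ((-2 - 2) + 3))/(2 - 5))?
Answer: -887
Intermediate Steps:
2661*((2 + ((-2 - 2) + 3))/(2 - 5)) = 2661*((2 + (-4 + 3))/(-3)) = 2661*((2 - 1)*(-1/3)) = 2661*(1*(-1/3)) = 2661*(-1/3) = -887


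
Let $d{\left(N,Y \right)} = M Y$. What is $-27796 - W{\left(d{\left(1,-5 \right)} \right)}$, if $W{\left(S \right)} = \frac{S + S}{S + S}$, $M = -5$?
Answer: $-27797$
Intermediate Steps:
$d{\left(N,Y \right)} = - 5 Y$
$W{\left(S \right)} = 1$ ($W{\left(S \right)} = \frac{2 S}{2 S} = 2 S \frac{1}{2 S} = 1$)
$-27796 - W{\left(d{\left(1,-5 \right)} \right)} = -27796 - 1 = -27797$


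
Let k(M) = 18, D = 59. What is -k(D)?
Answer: -18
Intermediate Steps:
-k(D) = -1*18 = -18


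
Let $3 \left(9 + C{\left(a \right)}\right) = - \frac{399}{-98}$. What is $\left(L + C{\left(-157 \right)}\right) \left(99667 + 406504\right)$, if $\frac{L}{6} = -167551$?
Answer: $- \frac{7124048566861}{14} \approx -5.0886 \cdot 10^{11}$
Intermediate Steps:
$L = -1005306$ ($L = 6 \left(-167551\right) = -1005306$)
$C{\left(a \right)} = - \frac{107}{14}$ ($C{\left(a \right)} = -9 + \frac{\left(-399\right) \frac{1}{-98}}{3} = -9 + \frac{\left(-399\right) \left(- \frac{1}{98}\right)}{3} = -9 + \frac{1}{3} \cdot \frac{57}{14} = -9 + \frac{19}{14} = - \frac{107}{14}$)
$\left(L + C{\left(-157 \right)}\right) \left(99667 + 406504\right) = \left(-1005306 - \frac{107}{14}\right) \left(99667 + 406504\right) = \left(- \frac{14074391}{14}\right) 506171 = - \frac{7124048566861}{14}$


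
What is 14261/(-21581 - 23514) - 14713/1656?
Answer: -687098951/74677320 ≈ -9.2009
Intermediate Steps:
14261/(-21581 - 23514) - 14713/1656 = 14261/(-45095) - 14713*1/1656 = 14261*(-1/45095) - 14713/1656 = -14261/45095 - 14713/1656 = -687098951/74677320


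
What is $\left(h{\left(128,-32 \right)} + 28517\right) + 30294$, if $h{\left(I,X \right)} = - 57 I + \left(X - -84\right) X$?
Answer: $49851$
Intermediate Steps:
$h{\left(I,X \right)} = - 57 I + X \left(84 + X\right)$ ($h{\left(I,X \right)} = - 57 I + \left(X + 84\right) X = - 57 I + \left(84 + X\right) X = - 57 I + X \left(84 + X\right)$)
$\left(h{\left(128,-32 \right)} + 28517\right) + 30294 = \left(\left(\left(-32\right)^{2} - 7296 + 84 \left(-32\right)\right) + 28517\right) + 30294 = \left(\left(1024 - 7296 - 2688\right) + 28517\right) + 30294 = \left(-8960 + 28517\right) + 30294 = 19557 + 30294 = 49851$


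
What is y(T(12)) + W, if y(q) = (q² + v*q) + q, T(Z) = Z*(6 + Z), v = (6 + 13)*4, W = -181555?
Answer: -118267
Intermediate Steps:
v = 76 (v = 19*4 = 76)
y(q) = q² + 77*q (y(q) = (q² + 76*q) + q = q² + 77*q)
y(T(12)) + W = (12*(6 + 12))*(77 + 12*(6 + 12)) - 181555 = (12*18)*(77 + 12*18) - 181555 = 216*(77 + 216) - 181555 = 216*293 - 181555 = 63288 - 181555 = -118267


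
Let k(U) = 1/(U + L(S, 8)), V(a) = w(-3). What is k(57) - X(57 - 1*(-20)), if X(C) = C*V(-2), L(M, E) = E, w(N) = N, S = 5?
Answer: 15016/65 ≈ 231.02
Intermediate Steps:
V(a) = -3
X(C) = -3*C (X(C) = C*(-3) = -3*C)
k(U) = 1/(8 + U) (k(U) = 1/(U + 8) = 1/(8 + U))
k(57) - X(57 - 1*(-20)) = 1/(8 + 57) - (-3)*(57 - 1*(-20)) = 1/65 - (-3)*(57 + 20) = 1/65 - (-3)*77 = 1/65 - 1*(-231) = 1/65 + 231 = 15016/65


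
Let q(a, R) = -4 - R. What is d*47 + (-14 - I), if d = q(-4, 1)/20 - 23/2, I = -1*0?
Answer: -2265/4 ≈ -566.25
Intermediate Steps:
I = 0
d = -47/4 (d = (-4 - 1*1)/20 - 23/2 = (-4 - 1)*(1/20) - 23*½ = -5*1/20 - 23/2 = -¼ - 23/2 = -47/4 ≈ -11.750)
d*47 + (-14 - I) = -47/4*47 + (-14 - 1*0) = -2209/4 + (-14 + 0) = -2209/4 - 14 = -2265/4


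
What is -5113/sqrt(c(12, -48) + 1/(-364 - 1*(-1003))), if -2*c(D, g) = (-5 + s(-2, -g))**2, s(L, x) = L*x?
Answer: 15339*I*sqrt(925618054)/6518437 ≈ 71.593*I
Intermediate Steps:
c(D, g) = -(-5 + 2*g)**2/2 (c(D, g) = -(-5 - (-2)*g)**2/2 = -(-5 + 2*g)**2/2)
-5113/sqrt(c(12, -48) + 1/(-364 - 1*(-1003))) = -5113/sqrt(-(-5 + 2*(-48))**2/2 + 1/(-364 - 1*(-1003))) = -5113/sqrt(-(-5 - 96)**2/2 + 1/(-364 + 1003)) = -5113/sqrt(-1/2*(-101)**2 + 1/639) = -5113/sqrt(-1/2*10201 + 1/639) = -5113/sqrt(-10201/2 + 1/639) = -5113*(-3*I*sqrt(925618054)/6518437) = -(-15339)*I*sqrt(925618054)/6518437 = 15339*I*sqrt(925618054)/6518437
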